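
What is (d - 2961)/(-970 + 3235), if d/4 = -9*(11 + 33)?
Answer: -303/151 ≈ -2.0066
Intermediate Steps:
d = -1584 (d = 4*(-9*(11 + 33)) = 4*(-9*44) = 4*(-396) = -1584)
(d - 2961)/(-970 + 3235) = (-1584 - 2961)/(-970 + 3235) = -4545/2265 = -4545*1/2265 = -303/151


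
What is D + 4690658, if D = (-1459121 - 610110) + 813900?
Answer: 3435327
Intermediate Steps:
D = -1255331 (D = -2069231 + 813900 = -1255331)
D + 4690658 = -1255331 + 4690658 = 3435327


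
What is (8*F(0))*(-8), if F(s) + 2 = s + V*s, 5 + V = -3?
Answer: 128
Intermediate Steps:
V = -8 (V = -5 - 3 = -8)
F(s) = -2 - 7*s (F(s) = -2 + (s - 8*s) = -2 - 7*s)
(8*F(0))*(-8) = (8*(-2 - 7*0))*(-8) = (8*(-2 + 0))*(-8) = (8*(-2))*(-8) = -16*(-8) = 128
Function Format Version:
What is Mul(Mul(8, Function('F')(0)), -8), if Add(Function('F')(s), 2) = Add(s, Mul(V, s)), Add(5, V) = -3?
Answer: 128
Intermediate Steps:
V = -8 (V = Add(-5, -3) = -8)
Function('F')(s) = Add(-2, Mul(-7, s)) (Function('F')(s) = Add(-2, Add(s, Mul(-8, s))) = Add(-2, Mul(-7, s)))
Mul(Mul(8, Function('F')(0)), -8) = Mul(Mul(8, Add(-2, Mul(-7, 0))), -8) = Mul(Mul(8, Add(-2, 0)), -8) = Mul(Mul(8, -2), -8) = Mul(-16, -8) = 128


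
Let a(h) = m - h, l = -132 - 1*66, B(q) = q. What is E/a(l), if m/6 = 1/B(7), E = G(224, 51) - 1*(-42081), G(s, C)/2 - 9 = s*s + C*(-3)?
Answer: 995015/1392 ≈ 714.81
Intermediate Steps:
G(s, C) = 18 - 6*C + 2*s² (G(s, C) = 18 + 2*(s*s + C*(-3)) = 18 + 2*(s² - 3*C) = 18 + (-6*C + 2*s²) = 18 - 6*C + 2*s²)
l = -198 (l = -132 - 66 = -198)
E = 142145 (E = (18 - 6*51 + 2*224²) - 1*(-42081) = (18 - 306 + 2*50176) + 42081 = (18 - 306 + 100352) + 42081 = 100064 + 42081 = 142145)
m = 6/7 ≈ 0.85714
a(h) = 6/7 - h
E/a(l) = 142145/(6/7 - 1*(-198)) = 142145/(6/7 + 198) = 142145/(1392/7) = 142145*(7/1392) = 995015/1392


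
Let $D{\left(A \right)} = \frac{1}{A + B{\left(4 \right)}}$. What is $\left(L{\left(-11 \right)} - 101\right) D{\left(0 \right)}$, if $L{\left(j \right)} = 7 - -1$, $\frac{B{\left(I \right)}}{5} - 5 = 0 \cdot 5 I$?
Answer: $- \frac{93}{25} \approx -3.72$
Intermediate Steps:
$B{\left(I \right)} = 25$ ($B{\left(I \right)} = 25 + 5 \cdot 0 \cdot 5 I = 25 + 5 \cdot 0 I = 25 + 5 \cdot 0 = 25 + 0 = 25$)
$L{\left(j \right)} = 8$ ($L{\left(j \right)} = 7 + 1 = 8$)
$D{\left(A \right)} = \frac{1}{25 + A}$ ($D{\left(A \right)} = \frac{1}{A + 25} = \frac{1}{25 + A}$)
$\left(L{\left(-11 \right)} - 101\right) D{\left(0 \right)} = \frac{8 - 101}{25 + 0} = - \frac{93}{25}$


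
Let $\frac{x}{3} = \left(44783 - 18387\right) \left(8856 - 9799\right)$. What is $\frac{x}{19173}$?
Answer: $- \frac{24891428}{6391} \approx -3894.8$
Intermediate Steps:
$x = -74674284$ ($x = 3 \left(44783 - 18387\right) \left(8856 - 9799\right) = 3 \cdot 26396 \left(8856 - 9799\right) = 3 \cdot 26396 \left(-943\right) = 3 \left(-24891428\right) = -74674284$)
$\frac{x}{19173} = - \frac{74674284}{19173} = \left(-74674284\right) \frac{1}{19173} = - \frac{24891428}{6391}$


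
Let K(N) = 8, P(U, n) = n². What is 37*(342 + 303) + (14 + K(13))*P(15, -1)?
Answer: 23887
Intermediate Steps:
37*(342 + 303) + (14 + K(13))*P(15, -1) = 37*(342 + 303) + (14 + 8)*(-1)² = 37*645 + 22*1 = 23865 + 22 = 23887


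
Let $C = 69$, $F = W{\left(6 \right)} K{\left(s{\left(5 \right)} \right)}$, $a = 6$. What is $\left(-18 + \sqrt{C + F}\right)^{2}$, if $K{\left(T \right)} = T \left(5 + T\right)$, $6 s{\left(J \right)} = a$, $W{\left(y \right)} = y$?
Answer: $\left(18 - \sqrt{105}\right)^{2} \approx 60.11$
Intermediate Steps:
$s{\left(J \right)} = 1$ ($s{\left(J \right)} = \frac{1}{6} \cdot 6 = 1$)
$F = 36$ ($F = 6 \cdot 1 \left(5 + 1\right) = 6 \cdot 1 \cdot 6 = 6 \cdot 6 = 36$)
$\left(-18 + \sqrt{C + F}\right)^{2} = \left(-18 + \sqrt{69 + 36}\right)^{2} = \left(-18 + \sqrt{105}\right)^{2}$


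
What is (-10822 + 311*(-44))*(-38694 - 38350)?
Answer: 1888040264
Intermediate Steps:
(-10822 + 311*(-44))*(-38694 - 38350) = (-10822 - 13684)*(-77044) = -24506*(-77044) = 1888040264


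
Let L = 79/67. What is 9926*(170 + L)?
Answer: 113841294/67 ≈ 1.6991e+6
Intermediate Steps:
L = 79/67 (L = 79*(1/67) = 79/67 ≈ 1.1791)
9926*(170 + L) = 9926*(170 + 79/67) = 9926*(11469/67) = 113841294/67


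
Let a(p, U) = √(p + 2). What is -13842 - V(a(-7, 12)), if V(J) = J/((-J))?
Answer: -13841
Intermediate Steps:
a(p, U) = √(2 + p)
V(J) = -1 (V(J) = J*(-1/J) = -1)
-13842 - V(a(-7, 12)) = -13842 - 1*(-1) = -13842 + 1 = -13841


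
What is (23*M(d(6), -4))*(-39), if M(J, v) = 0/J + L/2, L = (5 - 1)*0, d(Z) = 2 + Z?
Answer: 0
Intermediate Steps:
L = 0 (L = 4*0 = 0)
M(J, v) = 0 (M(J, v) = 0/J + 0/2 = 0 + 0*(1/2) = 0 + 0 = 0)
(23*M(d(6), -4))*(-39) = (23*0)*(-39) = 0*(-39) = 0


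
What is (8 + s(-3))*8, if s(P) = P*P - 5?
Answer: 96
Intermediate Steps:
s(P) = -5 + P² (s(P) = P² - 5 = -5 + P²)
(8 + s(-3))*8 = (8 + (-5 + (-3)²))*8 = (8 + (-5 + 9))*8 = (8 + 4)*8 = 12*8 = 96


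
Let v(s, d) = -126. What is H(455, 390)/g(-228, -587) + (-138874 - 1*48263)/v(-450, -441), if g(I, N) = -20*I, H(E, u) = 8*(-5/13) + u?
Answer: 61633973/41496 ≈ 1485.3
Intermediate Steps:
H(E, u) = -40/13 + u (H(E, u) = 8*(-5*1/13) + u = 8*(-5/13) + u = -40/13 + u)
H(455, 390)/g(-228, -587) + (-138874 - 1*48263)/v(-450, -441) = (-40/13 + 390)/((-20*(-228))) + (-138874 - 1*48263)/(-126) = (5030/13)/4560 + (-138874 - 48263)*(-1/126) = (5030/13)*(1/4560) - 187137*(-1/126) = 503/5928 + 20793/14 = 61633973/41496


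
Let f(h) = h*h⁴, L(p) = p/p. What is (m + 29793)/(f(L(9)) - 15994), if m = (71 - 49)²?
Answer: -30277/15993 ≈ -1.8931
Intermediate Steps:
m = 484 (m = 22² = 484)
L(p) = 1
f(h) = h⁵
(m + 29793)/(f(L(9)) - 15994) = (484 + 29793)/(1⁵ - 15994) = 30277/(1 - 15994) = 30277/(-15993) = 30277*(-1/15993) = -30277/15993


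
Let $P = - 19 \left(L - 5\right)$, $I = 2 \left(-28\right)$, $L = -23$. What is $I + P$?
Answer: $476$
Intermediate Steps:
$I = -56$
$P = 532$ ($P = - 19 \left(-23 - 5\right) = \left(-19\right) \left(-28\right) = 532$)
$I + P = -56 + 532 = 476$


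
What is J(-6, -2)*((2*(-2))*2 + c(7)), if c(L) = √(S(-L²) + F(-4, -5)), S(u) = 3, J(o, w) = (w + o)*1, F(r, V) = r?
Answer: 64 - 8*I ≈ 64.0 - 8.0*I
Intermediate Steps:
J(o, w) = o + w (J(o, w) = (o + w)*1 = o + w)
c(L) = I (c(L) = √(3 - 4) = √(-1) = I)
J(-6, -2)*((2*(-2))*2 + c(7)) = (-6 - 2)*((2*(-2))*2 + I) = -8*(-4*2 + I) = -8*(-8 + I) = 64 - 8*I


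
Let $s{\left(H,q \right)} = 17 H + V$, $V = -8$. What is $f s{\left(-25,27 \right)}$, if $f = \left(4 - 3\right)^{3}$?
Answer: $-433$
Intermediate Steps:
$s{\left(H,q \right)} = -8 + 17 H$ ($s{\left(H,q \right)} = 17 H - 8 = -8 + 17 H$)
$f = 1$ ($f = 1^{3} = 1$)
$f s{\left(-25,27 \right)} = 1 \left(-8 + 17 \left(-25\right)\right) = 1 \left(-8 - 425\right) = 1 \left(-433\right) = -433$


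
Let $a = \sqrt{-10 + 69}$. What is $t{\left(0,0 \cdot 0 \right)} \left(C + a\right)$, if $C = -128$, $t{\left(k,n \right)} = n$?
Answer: $0$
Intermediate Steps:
$a = \sqrt{59} \approx 7.6811$
$t{\left(0,0 \cdot 0 \right)} \left(C + a\right) = 0 \cdot 0 \left(-128 + \sqrt{59}\right) = 0 \left(-128 + \sqrt{59}\right) = 0$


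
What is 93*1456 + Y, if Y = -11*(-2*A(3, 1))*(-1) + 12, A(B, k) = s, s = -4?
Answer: 135508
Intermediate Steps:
A(B, k) = -4
Y = 100 (Y = -11*(-2*(-4))*(-1) + 12 = -88*(-1) + 12 = -11*(-8) + 12 = 88 + 12 = 100)
93*1456 + Y = 93*1456 + 100 = 135408 + 100 = 135508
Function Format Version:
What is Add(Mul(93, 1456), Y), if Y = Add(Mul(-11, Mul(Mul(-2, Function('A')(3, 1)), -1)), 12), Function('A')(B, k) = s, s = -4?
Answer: 135508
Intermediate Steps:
Function('A')(B, k) = -4
Y = 100 (Y = Add(Mul(-11, Mul(Mul(-2, -4), -1)), 12) = Add(Mul(-11, Mul(8, -1)), 12) = Add(Mul(-11, -8), 12) = Add(88, 12) = 100)
Add(Mul(93, 1456), Y) = Add(Mul(93, 1456), 100) = Add(135408, 100) = 135508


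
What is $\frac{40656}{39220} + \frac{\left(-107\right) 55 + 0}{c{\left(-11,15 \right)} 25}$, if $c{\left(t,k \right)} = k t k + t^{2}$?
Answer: $\frac{22289}{19610} \approx 1.1366$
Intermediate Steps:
$c{\left(t,k \right)} = t^{2} + t k^{2}$ ($c{\left(t,k \right)} = t k^{2} + t^{2} = t^{2} + t k^{2}$)
$\frac{40656}{39220} + \frac{\left(-107\right) 55 + 0}{c{\left(-11,15 \right)} 25} = \frac{40656}{39220} + \frac{\left(-107\right) 55 + 0}{- 11 \left(-11 + 15^{2}\right) 25} = 40656 \cdot \frac{1}{39220} + \frac{-5885 + 0}{- 11 \left(-11 + 225\right) 25} = \frac{10164}{9805} - \frac{5885}{\left(-11\right) 214 \cdot 25} = \frac{10164}{9805} - \frac{5885}{\left(-2354\right) 25} = \frac{10164}{9805} - \frac{5885}{-58850} = \frac{10164}{9805} - - \frac{1}{10} = \frac{10164}{9805} + \frac{1}{10} = \frac{22289}{19610}$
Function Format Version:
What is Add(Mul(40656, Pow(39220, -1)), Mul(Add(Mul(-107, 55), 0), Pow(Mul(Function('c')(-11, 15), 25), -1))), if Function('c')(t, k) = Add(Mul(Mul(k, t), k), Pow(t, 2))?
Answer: Rational(22289, 19610) ≈ 1.1366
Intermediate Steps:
Function('c')(t, k) = Add(Pow(t, 2), Mul(t, Pow(k, 2))) (Function('c')(t, k) = Add(Mul(t, Pow(k, 2)), Pow(t, 2)) = Add(Pow(t, 2), Mul(t, Pow(k, 2))))
Add(Mul(40656, Pow(39220, -1)), Mul(Add(Mul(-107, 55), 0), Pow(Mul(Function('c')(-11, 15), 25), -1))) = Add(Mul(40656, Pow(39220, -1)), Mul(Add(Mul(-107, 55), 0), Pow(Mul(Mul(-11, Add(-11, Pow(15, 2))), 25), -1))) = Add(Mul(40656, Rational(1, 39220)), Mul(Add(-5885, 0), Pow(Mul(Mul(-11, Add(-11, 225)), 25), -1))) = Add(Rational(10164, 9805), Mul(-5885, Pow(Mul(Mul(-11, 214), 25), -1))) = Add(Rational(10164, 9805), Mul(-5885, Pow(Mul(-2354, 25), -1))) = Add(Rational(10164, 9805), Mul(-5885, Pow(-58850, -1))) = Add(Rational(10164, 9805), Mul(-5885, Rational(-1, 58850))) = Add(Rational(10164, 9805), Rational(1, 10)) = Rational(22289, 19610)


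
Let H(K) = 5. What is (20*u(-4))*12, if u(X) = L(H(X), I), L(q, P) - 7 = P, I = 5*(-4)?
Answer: -3120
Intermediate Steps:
I = -20
L(q, P) = 7 + P
u(X) = -13 (u(X) = 7 - 20 = -13)
(20*u(-4))*12 = (20*(-13))*12 = -260*12 = -3120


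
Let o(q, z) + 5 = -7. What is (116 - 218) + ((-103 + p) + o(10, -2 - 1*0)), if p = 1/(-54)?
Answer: -11719/54 ≈ -217.02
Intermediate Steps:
o(q, z) = -12 (o(q, z) = -5 - 7 = -12)
p = -1/54 ≈ -0.018519
(116 - 218) + ((-103 + p) + o(10, -2 - 1*0)) = (116 - 218) + ((-103 - 1/54) - 12) = -102 + (-5563/54 - 12) = -102 - 6211/54 = -11719/54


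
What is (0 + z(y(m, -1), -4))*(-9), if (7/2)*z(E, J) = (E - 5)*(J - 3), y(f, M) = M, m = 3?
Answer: -108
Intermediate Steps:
z(E, J) = 2*(-5 + E)*(-3 + J)/7 (z(E, J) = 2*((E - 5)*(J - 3))/7 = 2*((-5 + E)*(-3 + J))/7 = 2*(-5 + E)*(-3 + J)/7)
(0 + z(y(m, -1), -4))*(-9) = (0 + (30/7 - 10/7*(-4) - 6/7*(-1) + (2/7)*(-1)*(-4)))*(-9) = (0 + (30/7 + 40/7 + 6/7 + 8/7))*(-9) = (0 + 12)*(-9) = 12*(-9) = -108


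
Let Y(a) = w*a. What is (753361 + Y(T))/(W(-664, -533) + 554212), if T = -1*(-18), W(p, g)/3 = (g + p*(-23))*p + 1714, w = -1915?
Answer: -718891/28800734 ≈ -0.024961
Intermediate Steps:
W(p, g) = 5142 + 3*p*(g - 23*p) (W(p, g) = 3*((g + p*(-23))*p + 1714) = 3*((g - 23*p)*p + 1714) = 3*(p*(g - 23*p) + 1714) = 3*(1714 + p*(g - 23*p)) = 5142 + 3*p*(g - 23*p))
T = 18
Y(a) = -1915*a
(753361 + Y(T))/(W(-664, -533) + 554212) = (753361 - 1915*18)/((5142 - 69*(-664)² + 3*(-533)*(-664)) + 554212) = (753361 - 34470)/((5142 - 69*440896 + 1061736) + 554212) = 718891/((5142 - 30421824 + 1061736) + 554212) = 718891/(-29354946 + 554212) = 718891/(-28800734) = 718891*(-1/28800734) = -718891/28800734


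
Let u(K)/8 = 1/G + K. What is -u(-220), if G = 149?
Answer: 262232/149 ≈ 1759.9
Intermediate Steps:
u(K) = 8/149 + 8*K (u(K) = 8*(1/149 + K) = 8/149 + 8*K)
-u(-220) = -(8/149 + 8*(-220)) = -(8/149 - 1760) = -1*(-262232/149) = 262232/149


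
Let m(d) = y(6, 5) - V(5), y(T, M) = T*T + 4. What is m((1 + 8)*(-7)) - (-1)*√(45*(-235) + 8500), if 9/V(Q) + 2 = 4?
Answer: 71/2 + 5*I*√83 ≈ 35.5 + 45.552*I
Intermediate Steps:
V(Q) = 9/2 (V(Q) = 9/(-2 + 4) = 9/2)
y(T, M) = 4 + T² (y(T, M) = T² + 4 = 4 + T²)
m(d) = 71/2 (m(d) = (4 + 6²) - 1*9/2 = (4 + 36) - 9/2 = 40 - 9/2 = 71/2)
m((1 + 8)*(-7)) - (-1)*√(45*(-235) + 8500) = 71/2 - (-1)*√(45*(-235) + 8500) = 71/2 - (-1)*√(-10575 + 8500) = 71/2 - (-1)*√(-2075) = 71/2 - (-1)*5*I*√83 = 71/2 - (-5)*I*√83 = 71/2 + 5*I*√83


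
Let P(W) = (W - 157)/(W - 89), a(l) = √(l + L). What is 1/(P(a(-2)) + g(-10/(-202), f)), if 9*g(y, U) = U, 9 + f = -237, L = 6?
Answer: -29/741 ≈ -0.039136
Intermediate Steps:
f = -246 (f = -9 - 237 = -246)
g(y, U) = U/9
a(l) = √(6 + l) (a(l) = √(l + 6) = √(6 + l))
P(W) = (-157 + W)/(-89 + W)
1/(P(a(-2)) + g(-10/(-202), f)) = 1/((-157 + √(6 - 2))/(-89 + √(6 - 2)) + (⅑)*(-246)) = 1/((-157 + √4)/(-89 + √4) - 82/3) = 1/((-157 + 2)/(-89 + 2) - 82/3) = 1/(-155/(-87) - 82/3) = 1/(-1/87*(-155) - 82/3) = 1/(155/87 - 82/3) = 1/(-741/29) = -29/741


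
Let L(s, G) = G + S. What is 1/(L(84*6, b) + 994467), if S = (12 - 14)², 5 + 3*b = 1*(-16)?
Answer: 1/994464 ≈ 1.0056e-6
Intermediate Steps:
b = -7 (b = -5/3 + (1*(-16))/3 = -5/3 + (⅓)*(-16) = -5/3 - 16/3 = -7)
S = 4 (S = (-2)² = 4)
L(s, G) = 4 + G (L(s, G) = G + 4 = 4 + G)
1/(L(84*6, b) + 994467) = 1/((4 - 7) + 994467) = 1/(-3 + 994467) = 1/994464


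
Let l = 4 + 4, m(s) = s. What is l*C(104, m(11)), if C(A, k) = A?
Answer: 832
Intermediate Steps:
l = 8
l*C(104, m(11)) = 8*104 = 832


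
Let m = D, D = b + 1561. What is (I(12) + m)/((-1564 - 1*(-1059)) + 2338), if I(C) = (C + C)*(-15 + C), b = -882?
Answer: 607/1833 ≈ 0.33115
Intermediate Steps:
I(C) = 2*C*(-15 + C) (I(C) = (2*C)*(-15 + C) = 2*C*(-15 + C))
D = 679 (D = -882 + 1561 = 679)
m = 679
(I(12) + m)/((-1564 - 1*(-1059)) + 2338) = (2*12*(-15 + 12) + 679)/((-1564 - 1*(-1059)) + 2338) = (2*12*(-3) + 679)/((-1564 + 1059) + 2338) = (-72 + 679)/(-505 + 2338) = 607/1833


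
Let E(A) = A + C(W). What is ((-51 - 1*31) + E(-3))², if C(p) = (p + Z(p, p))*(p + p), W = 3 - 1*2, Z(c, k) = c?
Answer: 6561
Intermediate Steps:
W = 1 (W = 3 - 2 = 1)
C(p) = 4*p² (C(p) = (p + p)*(p + p) = (2*p)*(2*p) = 4*p²)
E(A) = 4 + A (E(A) = A + 4*1² = A + 4*1 = A + 4 = 4 + A)
((-51 - 1*31) + E(-3))² = ((-51 - 1*31) + (4 - 3))² = ((-51 - 31) + 1)² = (-82 + 1)² = (-81)² = 6561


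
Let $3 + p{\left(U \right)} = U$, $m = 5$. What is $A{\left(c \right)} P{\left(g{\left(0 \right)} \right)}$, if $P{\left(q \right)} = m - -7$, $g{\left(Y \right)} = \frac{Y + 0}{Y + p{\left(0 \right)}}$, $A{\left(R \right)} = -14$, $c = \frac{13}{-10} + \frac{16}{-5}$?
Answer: $-168$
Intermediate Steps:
$p{\left(U \right)} = -3 + U$
$c = - \frac{9}{2}$ ($c = 13 \left(- \frac{1}{10}\right) + 16 \left(- \frac{1}{5}\right) = - \frac{13}{10} - \frac{16}{5} = - \frac{9}{2} \approx -4.5$)
$g{\left(Y \right)} = \frac{Y}{-3 + Y}$ ($g{\left(Y \right)} = \frac{Y + 0}{Y + \left(-3 + 0\right)} = \frac{Y}{Y - 3} = \frac{Y}{-3 + Y}$)
$P{\left(q \right)} = 12$ ($P{\left(q \right)} = 5 - -7 = 5 + 7 = 12$)
$A{\left(c \right)} P{\left(g{\left(0 \right)} \right)} = \left(-14\right) 12 = -168$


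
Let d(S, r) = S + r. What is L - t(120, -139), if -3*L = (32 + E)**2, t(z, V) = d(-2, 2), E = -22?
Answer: -100/3 ≈ -33.333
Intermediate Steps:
t(z, V) = 0 (t(z, V) = -2 + 2 = 0)
L = -100/3 (L = -(32 - 22)**2/3 = -1/3*10**2 = -1/3*100 = -100/3 ≈ -33.333)
L - t(120, -139) = -100/3 - 1*0 = -100/3 + 0 = -100/3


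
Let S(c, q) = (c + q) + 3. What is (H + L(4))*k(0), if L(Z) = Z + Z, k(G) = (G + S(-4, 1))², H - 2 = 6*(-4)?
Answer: 0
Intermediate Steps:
S(c, q) = 3 + c + q
H = -22 (H = 2 + 6*(-4) = 2 - 24 = -22)
k(G) = G² (k(G) = (G + (3 - 4 + 1))² = (G + 0)² = G²)
L(Z) = 2*Z
(H + L(4))*k(0) = (-22 + 2*4)*0² = (-22 + 8)*0 = -14*0 = 0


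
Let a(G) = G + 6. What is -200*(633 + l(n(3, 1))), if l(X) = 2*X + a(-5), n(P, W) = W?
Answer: -127200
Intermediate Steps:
a(G) = 6 + G
l(X) = 1 + 2*X (l(X) = 2*X + (6 - 5) = 2*X + 1 = 1 + 2*X)
-200*(633 + l(n(3, 1))) = -200*(633 + (1 + 2*1)) = -200*(633 + (1 + 2)) = -200*(633 + 3) = -200*636 = -127200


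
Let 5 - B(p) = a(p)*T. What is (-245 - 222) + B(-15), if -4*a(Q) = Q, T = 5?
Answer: -1923/4 ≈ -480.75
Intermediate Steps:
a(Q) = -Q/4
B(p) = 5 + 5*p/4 (B(p) = 5 - (-p/4)*5 = 5 - (-5)*p/4 = 5 + 5*p/4)
(-245 - 222) + B(-15) = (-245 - 222) + (5 + (5/4)*(-15)) = -467 + (5 - 75/4) = -467 - 55/4 = -1923/4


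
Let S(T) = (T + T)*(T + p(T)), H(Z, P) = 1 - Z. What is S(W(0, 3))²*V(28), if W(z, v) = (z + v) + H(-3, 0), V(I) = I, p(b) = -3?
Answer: 87808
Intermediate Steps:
W(z, v) = 4 + v + z (W(z, v) = (z + v) + (1 - 1*(-3)) = (v + z) + (1 + 3) = (v + z) + 4 = 4 + v + z)
S(T) = 2*T*(-3 + T) (S(T) = (T + T)*(T - 3) = (2*T)*(-3 + T) = 2*T*(-3 + T))
S(W(0, 3))²*V(28) = (2*(4 + 3 + 0)*(-3 + (4 + 3 + 0)))²*28 = (2*7*(-3 + 7))²*28 = (2*7*4)²*28 = 56²*28 = 3136*28 = 87808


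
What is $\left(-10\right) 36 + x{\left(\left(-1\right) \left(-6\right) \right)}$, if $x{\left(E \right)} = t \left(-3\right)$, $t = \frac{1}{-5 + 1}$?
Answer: $- \frac{1437}{4} \approx -359.25$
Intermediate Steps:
$t = - \frac{1}{4}$ ($t = \frac{1}{-4} = - \frac{1}{4} \approx -0.25$)
$x{\left(E \right)} = \frac{3}{4}$ ($x{\left(E \right)} = \left(- \frac{1}{4}\right) \left(-3\right) = \frac{3}{4}$)
$\left(-10\right) 36 + x{\left(\left(-1\right) \left(-6\right) \right)} = \left(-10\right) 36 + \frac{3}{4} = -360 + \frac{3}{4} = - \frac{1437}{4}$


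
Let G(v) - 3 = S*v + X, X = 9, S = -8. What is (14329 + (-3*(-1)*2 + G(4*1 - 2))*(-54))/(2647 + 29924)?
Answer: 14221/32571 ≈ 0.43662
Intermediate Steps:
G(v) = 12 - 8*v (G(v) = 3 + (-8*v + 9) = 3 + (9 - 8*v) = 12 - 8*v)
(14329 + (-3*(-1)*2 + G(4*1 - 2))*(-54))/(2647 + 29924) = (14329 + (-3*(-1)*2 + (12 - 8*(4*1 - 2)))*(-54))/(2647 + 29924) = (14329 + (3*2 + (12 - 8*(4 - 2)))*(-54))/32571 = (14329 + (6 + (12 - 8*2))*(-54))*(1/32571) = (14329 + (6 + (12 - 16))*(-54))*(1/32571) = (14329 + (6 - 4)*(-54))*(1/32571) = (14329 + 2*(-54))*(1/32571) = (14329 - 108)*(1/32571) = 14221*(1/32571) = 14221/32571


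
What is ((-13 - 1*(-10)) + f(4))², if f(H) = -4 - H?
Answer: 121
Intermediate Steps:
((-13 - 1*(-10)) + f(4))² = ((-13 - 1*(-10)) + (-4 - 1*4))² = ((-13 + 10) + (-4 - 4))² = (-3 - 8)² = (-11)² = 121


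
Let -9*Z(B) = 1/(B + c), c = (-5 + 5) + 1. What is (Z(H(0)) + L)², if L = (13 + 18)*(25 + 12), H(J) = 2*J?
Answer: 106543684/81 ≈ 1.3154e+6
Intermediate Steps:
c = 1 (c = 0 + 1 = 1)
Z(B) = -1/(9*(1 + B)) (Z(B) = -1/(9*(B + 1)) = -1/(9*(1 + B)))
L = 1147 (L = 31*37 = 1147)
(Z(H(0)) + L)² = (-1/(9 + 9*(2*0)) + 1147)² = (-1/(9 + 9*0) + 1147)² = (-1/(9 + 0) + 1147)² = (-1/9 + 1147)² = (-1*⅑ + 1147)² = (-⅑ + 1147)² = (10322/9)² = 106543684/81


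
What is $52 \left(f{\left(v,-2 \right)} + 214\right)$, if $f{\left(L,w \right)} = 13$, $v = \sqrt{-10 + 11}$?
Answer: $11804$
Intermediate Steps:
$v = 1$ ($v = \sqrt{1} = 1$)
$52 \left(f{\left(v,-2 \right)} + 214\right) = 52 \left(13 + 214\right) = 52 \cdot 227 = 11804$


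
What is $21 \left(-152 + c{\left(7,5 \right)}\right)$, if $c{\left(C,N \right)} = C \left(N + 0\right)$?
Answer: $-2457$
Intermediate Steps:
$c{\left(C,N \right)} = C N$
$21 \left(-152 + c{\left(7,5 \right)}\right) = 21 \left(-152 + 7 \cdot 5\right) = 21 \left(-152 + 35\right) = 21 \left(-117\right) = -2457$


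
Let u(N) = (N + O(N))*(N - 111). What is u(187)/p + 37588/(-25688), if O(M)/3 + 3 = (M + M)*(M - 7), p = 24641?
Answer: 98426346459/158244502 ≈ 621.99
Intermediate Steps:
O(M) = -9 + 6*M*(-7 + M) (O(M) = -9 + 3*((M + M)*(M - 7)) = -9 + 3*((2*M)*(-7 + M)) = -9 + 3*(2*M*(-7 + M)) = -9 + 6*M*(-7 + M))
u(N) = (-111 + N)*(-9 - 41*N + 6*N**2) (u(N) = (N + (-9 - 42*N + 6*N**2))*(N - 111) = (-9 - 41*N + 6*N**2)*(-111 + N) = (-111 + N)*(-9 - 41*N + 6*N**2))
u(187)/p + 37588/(-25688) = (999 - 707*187**2 + 6*187**3 + 4542*187)/24641 + 37588/(-25688) = (999 - 707*34969 + 6*6539203 + 849354)*(1/24641) + 37588*(-1/25688) = (999 - 24723083 + 39235218 + 849354)*(1/24641) - 9397/6422 = 15362488*(1/24641) - 9397/6422 = 15362488/24641 - 9397/6422 = 98426346459/158244502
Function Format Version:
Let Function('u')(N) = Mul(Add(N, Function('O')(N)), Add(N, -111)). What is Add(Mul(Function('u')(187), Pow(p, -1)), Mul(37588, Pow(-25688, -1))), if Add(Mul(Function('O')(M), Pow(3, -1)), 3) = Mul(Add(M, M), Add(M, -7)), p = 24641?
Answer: Rational(98426346459, 158244502) ≈ 621.99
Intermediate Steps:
Function('O')(M) = Add(-9, Mul(6, M, Add(-7, M))) (Function('O')(M) = Add(-9, Mul(3, Mul(Add(M, M), Add(M, -7)))) = Add(-9, Mul(3, Mul(Mul(2, M), Add(-7, M)))) = Add(-9, Mul(3, Mul(2, M, Add(-7, M)))) = Add(-9, Mul(6, M, Add(-7, M))))
Function('u')(N) = Mul(Add(-111, N), Add(-9, Mul(-41, N), Mul(6, Pow(N, 2)))) (Function('u')(N) = Mul(Add(N, Add(-9, Mul(-42, N), Mul(6, Pow(N, 2)))), Add(N, -111)) = Mul(Add(-9, Mul(-41, N), Mul(6, Pow(N, 2))), Add(-111, N)) = Mul(Add(-111, N), Add(-9, Mul(-41, N), Mul(6, Pow(N, 2)))))
Add(Mul(Function('u')(187), Pow(p, -1)), Mul(37588, Pow(-25688, -1))) = Add(Mul(Add(999, Mul(-707, Pow(187, 2)), Mul(6, Pow(187, 3)), Mul(4542, 187)), Pow(24641, -1)), Mul(37588, Pow(-25688, -1))) = Add(Mul(Add(999, Mul(-707, 34969), Mul(6, 6539203), 849354), Rational(1, 24641)), Mul(37588, Rational(-1, 25688))) = Add(Mul(Add(999, -24723083, 39235218, 849354), Rational(1, 24641)), Rational(-9397, 6422)) = Add(Mul(15362488, Rational(1, 24641)), Rational(-9397, 6422)) = Add(Rational(15362488, 24641), Rational(-9397, 6422)) = Rational(98426346459, 158244502)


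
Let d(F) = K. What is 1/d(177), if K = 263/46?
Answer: 46/263 ≈ 0.17490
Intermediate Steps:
K = 263/46 (K = 263*(1/46) = 263/46 ≈ 5.7174)
d(F) = 263/46
1/d(177) = 1/(263/46) = 46/263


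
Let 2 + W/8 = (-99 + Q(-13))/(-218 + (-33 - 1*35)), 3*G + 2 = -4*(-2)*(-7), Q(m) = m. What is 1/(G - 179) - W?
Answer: 1094371/85085 ≈ 12.862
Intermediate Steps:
G = -58/3 (G = -2/3 + (-4*(-2)*(-7))/3 = -2/3 + (8*(-7))/3 = -2/3 + (1/3)*(-56) = -2/3 - 56/3 = -58/3 ≈ -19.333)
W = -1840/143 (W = -16 + 8*((-99 - 13)/(-218 + (-33 - 1*35))) = -16 + 8*(-112/(-218 + (-33 - 35))) = -16 + 8*(-112/(-218 - 68)) = -16 + 8*(-112/(-286)) = -16 + 8*(-112*(-1/286)) = -16 + 8*(56/143) = -16 + 448/143 = -1840/143 ≈ -12.867)
1/(G - 179) - W = 1/(-58/3 - 179) - 1*(-1840/143) = 1/(-595/3) + 1840/143 = -3/595 + 1840/143 = 1094371/85085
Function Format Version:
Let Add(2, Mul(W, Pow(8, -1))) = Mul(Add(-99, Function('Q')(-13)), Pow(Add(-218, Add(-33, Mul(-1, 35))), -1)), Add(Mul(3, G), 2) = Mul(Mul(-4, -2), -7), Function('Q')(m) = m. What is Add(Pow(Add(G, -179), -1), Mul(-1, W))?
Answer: Rational(1094371, 85085) ≈ 12.862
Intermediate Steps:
G = Rational(-58, 3) (G = Add(Rational(-2, 3), Mul(Rational(1, 3), Mul(Mul(-4, -2), -7))) = Add(Rational(-2, 3), Mul(Rational(1, 3), Mul(8, -7))) = Add(Rational(-2, 3), Mul(Rational(1, 3), -56)) = Add(Rational(-2, 3), Rational(-56, 3)) = Rational(-58, 3) ≈ -19.333)
W = Rational(-1840, 143) (W = Add(-16, Mul(8, Mul(Add(-99, -13), Pow(Add(-218, Add(-33, Mul(-1, 35))), -1)))) = Add(-16, Mul(8, Mul(-112, Pow(Add(-218, Add(-33, -35)), -1)))) = Add(-16, Mul(8, Mul(-112, Pow(Add(-218, -68), -1)))) = Add(-16, Mul(8, Mul(-112, Pow(-286, -1)))) = Add(-16, Mul(8, Mul(-112, Rational(-1, 286)))) = Add(-16, Mul(8, Rational(56, 143))) = Add(-16, Rational(448, 143)) = Rational(-1840, 143) ≈ -12.867)
Add(Pow(Add(G, -179), -1), Mul(-1, W)) = Add(Pow(Add(Rational(-58, 3), -179), -1), Mul(-1, Rational(-1840, 143))) = Add(Pow(Rational(-595, 3), -1), Rational(1840, 143)) = Add(Rational(-3, 595), Rational(1840, 143)) = Rational(1094371, 85085)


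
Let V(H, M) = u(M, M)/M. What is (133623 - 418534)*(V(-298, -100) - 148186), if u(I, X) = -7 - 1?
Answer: 1055494966328/25 ≈ 4.2220e+10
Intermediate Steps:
u(I, X) = -8
V(H, M) = -8/M
(133623 - 418534)*(V(-298, -100) - 148186) = (133623 - 418534)*(-8/(-100) - 148186) = -284911*(-8*(-1/100) - 148186) = -284911*(2/25 - 148186) = -284911*(-3704648/25) = 1055494966328/25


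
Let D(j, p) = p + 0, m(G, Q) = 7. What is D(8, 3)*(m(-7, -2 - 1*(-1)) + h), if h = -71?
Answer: -192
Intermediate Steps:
D(j, p) = p
D(8, 3)*(m(-7, -2 - 1*(-1)) + h) = 3*(7 - 71) = 3*(-64) = -192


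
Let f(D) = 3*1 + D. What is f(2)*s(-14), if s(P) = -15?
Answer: -75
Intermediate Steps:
f(D) = 3 + D
f(2)*s(-14) = (3 + 2)*(-15) = 5*(-15) = -75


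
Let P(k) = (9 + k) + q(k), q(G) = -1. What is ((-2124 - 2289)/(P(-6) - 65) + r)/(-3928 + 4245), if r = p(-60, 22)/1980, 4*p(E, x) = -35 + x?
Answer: 3883349/17574480 ≈ 0.22097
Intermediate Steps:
p(E, x) = -35/4 + x/4 (p(E, x) = (-35 + x)/4 = -35/4 + x/4)
P(k) = 8 + k (P(k) = (9 + k) - 1 = 8 + k)
r = -13/7920 (r = (-35/4 + (¼)*22)/1980 = (-35/4 + 11/2)*(1/1980) = -13/4*1/1980 = -13/7920 ≈ -0.0016414)
((-2124 - 2289)/(P(-6) - 65) + r)/(-3928 + 4245) = ((-2124 - 2289)/((8 - 6) - 65) - 13/7920)/(-3928 + 4245) = (-4413/(2 - 65) - 13/7920)/317 = (-4413/(-63) - 13/7920)*(1/317) = (-4413*(-1/63) - 13/7920)*(1/317) = (1471/21 - 13/7920)*(1/317) = (3883349/55440)*(1/317) = 3883349/17574480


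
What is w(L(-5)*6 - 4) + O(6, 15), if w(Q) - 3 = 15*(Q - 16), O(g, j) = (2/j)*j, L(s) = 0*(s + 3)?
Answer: -295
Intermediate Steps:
L(s) = 0 (L(s) = 0*(3 + s) = 0)
O(g, j) = 2
w(Q) = -237 + 15*Q (w(Q) = 3 + 15*(Q - 16) = 3 + 15*(-16 + Q) = 3 + (-240 + 15*Q) = -237 + 15*Q)
w(L(-5)*6 - 4) + O(6, 15) = (-237 + 15*(0*6 - 4)) + 2 = (-237 + 15*(0 - 4)) + 2 = (-237 + 15*(-4)) + 2 = (-237 - 60) + 2 = -297 + 2 = -295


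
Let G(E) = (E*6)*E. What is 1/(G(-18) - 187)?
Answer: 1/1757 ≈ 0.00056915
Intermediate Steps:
G(E) = 6*E² (G(E) = (6*E)*E = 6*E²)
1/(G(-18) - 187) = 1/(6*(-18)² - 187) = 1/(6*324 - 187) = 1/(1944 - 187) = 1/1757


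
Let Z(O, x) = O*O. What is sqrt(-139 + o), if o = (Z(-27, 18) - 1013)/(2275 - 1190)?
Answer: I*sqrt(163942415)/1085 ≈ 11.801*I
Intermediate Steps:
Z(O, x) = O**2
o = -284/1085 (o = ((-27)**2 - 1013)/(2275 - 1190) = (729 - 1013)/1085 = -284*1/1085 = -284/1085 ≈ -0.26175)
sqrt(-139 + o) = sqrt(-139 - 284/1085) = sqrt(-151099/1085) = I*sqrt(163942415)/1085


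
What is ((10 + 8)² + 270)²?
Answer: 352836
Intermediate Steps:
((10 + 8)² + 270)² = (18² + 270)² = (324 + 270)² = 594² = 352836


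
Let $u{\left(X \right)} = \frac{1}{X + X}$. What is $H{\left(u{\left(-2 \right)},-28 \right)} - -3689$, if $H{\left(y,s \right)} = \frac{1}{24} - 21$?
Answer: $\frac{88033}{24} \approx 3668.0$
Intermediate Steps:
$u{\left(X \right)} = \frac{1}{2 X}$
$H{\left(y,s \right)} = - \frac{503}{24}$ ($H{\left(y,s \right)} = \frac{1}{24} - 21 = - \frac{503}{24}$)
$H{\left(u{\left(-2 \right)},-28 \right)} - -3689 = - \frac{503}{24} - -3689 = - \frac{503}{24} + 3689 = \frac{88033}{24}$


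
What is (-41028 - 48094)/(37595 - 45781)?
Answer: 44561/4093 ≈ 10.887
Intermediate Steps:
(-41028 - 48094)/(37595 - 45781) = -89122/(-8186) = -89122*(-1/8186) = 44561/4093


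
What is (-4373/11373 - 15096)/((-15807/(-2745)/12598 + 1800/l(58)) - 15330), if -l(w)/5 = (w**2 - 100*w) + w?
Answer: 784388623108519510/796519092448957069 ≈ 0.98477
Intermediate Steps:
l(w) = -5*w**2 + 495*w (l(w) = -5*((w**2 - 100*w) + w) = -5*(w**2 - 99*w) = -5*w**2 + 495*w)
(-4373/11373 - 15096)/((-15807/(-2745)/12598 + 1800/l(58)) - 15330) = (-4373/11373 - 15096)/((-15807/(-2745)/12598 + 1800/((5*58*(99 - 1*58)))) - 15330) = (-4373*1/11373 - 15096)/((-15807*(-1/2745)*(1/12598) + 1800/((5*58*(99 - 58)))) - 15330) = (-4373/11373 - 15096)/(((5269/915)*(1/12598) + 1800/((5*58*41))) - 15330) = -171691181/(11373*((5269/11527170 + 1800/11890) - 15330)) = -171691181/(11373*((5269/11527170 + 1800*(1/11890)) - 15330)) = -171691181/(11373*((5269/11527170 + 180/1189) - 15330)) = -171691181/(11373*(2081155441/13705805130 - 15330)) = -171691181/(11373*(-210107911487459/13705805130)) = -171691181/11373*(-13705805130/210107911487459) = 784388623108519510/796519092448957069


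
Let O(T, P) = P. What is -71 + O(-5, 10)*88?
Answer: 809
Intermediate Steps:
-71 + O(-5, 10)*88 = -71 + 10*88 = -71 + 880 = 809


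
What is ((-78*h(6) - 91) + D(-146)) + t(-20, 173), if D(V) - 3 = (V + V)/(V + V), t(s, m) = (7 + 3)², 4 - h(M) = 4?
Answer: 13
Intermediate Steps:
h(M) = 0 (h(M) = 4 - 1*4 = 4 - 4 = 0)
t(s, m) = 100 (t(s, m) = 10² = 100)
D(V) = 4 (D(V) = 3 + (V + V)/(V + V) = 3 + (2*V)/((2*V)) = 3 + (2*V)*(1/(2*V)) = 3 + 1 = 4)
((-78*h(6) - 91) + D(-146)) + t(-20, 173) = ((-78*0 - 91) + 4) + 100 = ((0 - 91) + 4) + 100 = (-91 + 4) + 100 = -87 + 100 = 13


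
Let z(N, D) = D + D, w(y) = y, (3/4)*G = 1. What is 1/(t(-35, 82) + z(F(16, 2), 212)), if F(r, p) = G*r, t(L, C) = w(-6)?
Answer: 1/418 ≈ 0.0023923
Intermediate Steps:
G = 4/3 (G = (4/3)*1 = 4/3 ≈ 1.3333)
t(L, C) = -6
F(r, p) = 4*r/3
z(N, D) = 2*D
1/(t(-35, 82) + z(F(16, 2), 212)) = 1/(-6 + 2*212) = 1/(-6 + 424) = 1/418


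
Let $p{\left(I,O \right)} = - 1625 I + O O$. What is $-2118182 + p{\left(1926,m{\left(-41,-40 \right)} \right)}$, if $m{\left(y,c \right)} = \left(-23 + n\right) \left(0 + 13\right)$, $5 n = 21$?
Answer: $- \frac{129705016}{25} \approx -5.1882 \cdot 10^{6}$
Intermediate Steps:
$n = \frac{21}{5}$ ($n = \frac{1}{5} \cdot 21 = \frac{21}{5} \approx 4.2$)
$m{\left(y,c \right)} = - \frac{1222}{5}$ ($m{\left(y,c \right)} = \left(-23 + \frac{21}{5}\right) \left(0 + 13\right) = \left(- \frac{94}{5}\right) 13 = - \frac{1222}{5}$)
$p{\left(I,O \right)} = O^{2} - 1625 I$ ($p{\left(I,O \right)} = - 1625 I + O^{2} = O^{2} - 1625 I$)
$-2118182 + p{\left(1926,m{\left(-41,-40 \right)} \right)} = -2118182 + \left(\left(- \frac{1222}{5}\right)^{2} - 3129750\right) = -2118182 + \left(\frac{1493284}{25} - 3129750\right) = -2118182 - \frac{76750466}{25} = - \frac{129705016}{25}$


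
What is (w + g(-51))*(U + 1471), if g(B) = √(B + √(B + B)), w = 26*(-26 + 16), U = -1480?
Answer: 2340 - 9*√(-51 + I*√102) ≈ 2333.7 - 64.584*I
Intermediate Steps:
w = -260 (w = 26*(-10) = -260)
g(B) = √(B + √2*√B) (g(B) = √(B + √(2*B)) = √(B + √2*√B))
(w + g(-51))*(U + 1471) = (-260 + √(-51 + √2*√(-51)))*(-1480 + 1471) = (-260 + √(-51 + √2*(I*√51)))*(-9) = (-260 + √(-51 + I*√102))*(-9) = 2340 - 9*√(-51 + I*√102)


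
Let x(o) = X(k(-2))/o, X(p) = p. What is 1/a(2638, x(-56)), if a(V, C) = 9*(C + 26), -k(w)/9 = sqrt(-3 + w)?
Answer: 81536/19083069 - 56*I*sqrt(5)/2120341 ≈ 0.0042727 - 5.9056e-5*I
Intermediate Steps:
k(w) = -9*sqrt(-3 + w)
x(o) = -9*I*sqrt(5)/o (x(o) = (-9*sqrt(-3 - 2))/o = (-9*I*sqrt(5))/o = -9*I*sqrt(5)/o)
a(V, C) = 234 + 9*C (a(V, C) = 9*(26 + C) = 234 + 9*C)
1/a(2638, x(-56)) = 1/(234 + 9*(-9*I*sqrt(5)/(-56))) = 1/(234 + 9*(-9*I*sqrt(5)*(-1/56))) = 1/(234 + 9*(9*I*sqrt(5)/56)) = 1/(234 + 81*I*sqrt(5)/56)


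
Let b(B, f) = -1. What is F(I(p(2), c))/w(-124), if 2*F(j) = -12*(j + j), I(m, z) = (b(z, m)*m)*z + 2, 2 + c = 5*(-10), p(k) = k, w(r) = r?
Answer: 318/31 ≈ 10.258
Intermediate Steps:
c = -52 (c = -2 + 5*(-10) = -2 - 50 = -52)
I(m, z) = 2 - m*z (I(m, z) = (-m)*z + 2 = -m*z + 2 = 2 - m*z)
F(j) = -12*j (F(j) = (-12*(j + j))/2 = (-24*j)/2 = -12*j)
F(I(p(2), c))/w(-124) = -12*(2 - 1*2*(-52))/(-124) = -12*(2 + 104)*(-1/124) = -12*106*(-1/124) = -1272*(-1/124) = 318/31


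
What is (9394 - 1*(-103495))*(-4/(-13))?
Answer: 451556/13 ≈ 34735.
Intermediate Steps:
(9394 - 1*(-103495))*(-4/(-13)) = (9394 + 103495)*(-4*(-1/13)) = 112889*(4/13) = 451556/13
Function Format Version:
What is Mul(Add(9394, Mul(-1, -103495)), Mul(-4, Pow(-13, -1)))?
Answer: Rational(451556, 13) ≈ 34735.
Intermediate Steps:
Mul(Add(9394, Mul(-1, -103495)), Mul(-4, Pow(-13, -1))) = Mul(Add(9394, 103495), Mul(-4, Rational(-1, 13))) = Mul(112889, Rational(4, 13)) = Rational(451556, 13)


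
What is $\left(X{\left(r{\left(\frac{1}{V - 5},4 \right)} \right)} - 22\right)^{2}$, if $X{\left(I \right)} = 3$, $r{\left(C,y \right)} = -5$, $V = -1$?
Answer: $361$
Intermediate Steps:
$\left(X{\left(r{\left(\frac{1}{V - 5},4 \right)} \right)} - 22\right)^{2} = \left(3 - 22\right)^{2} = \left(-19\right)^{2} = 361$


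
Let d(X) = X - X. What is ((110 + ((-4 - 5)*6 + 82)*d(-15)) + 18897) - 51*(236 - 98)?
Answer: 11969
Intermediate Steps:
d(X) = 0
((110 + ((-4 - 5)*6 + 82)*d(-15)) + 18897) - 51*(236 - 98) = ((110 + ((-4 - 5)*6 + 82)*0) + 18897) - 51*(236 - 98) = ((110 + (-9*6 + 82)*0) + 18897) - 51*138 = ((110 + (-54 + 82)*0) + 18897) - 7038 = ((110 + 28*0) + 18897) - 7038 = ((110 + 0) + 18897) - 7038 = (110 + 18897) - 7038 = 19007 - 7038 = 11969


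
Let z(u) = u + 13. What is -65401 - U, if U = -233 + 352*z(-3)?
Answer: -68688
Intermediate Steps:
z(u) = 13 + u
U = 3287 (U = -233 + 352*(13 - 3) = -233 + 352*10 = -233 + 3520 = 3287)
-65401 - U = -65401 - 1*3287 = -65401 - 3287 = -68688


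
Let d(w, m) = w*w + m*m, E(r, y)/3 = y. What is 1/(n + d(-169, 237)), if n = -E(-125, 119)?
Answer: 1/84373 ≈ 1.1852e-5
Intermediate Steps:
E(r, y) = 3*y
d(w, m) = m**2 + w**2 (d(w, m) = w**2 + m**2 = m**2 + w**2)
n = -357 (n = -3*119 = -1*357 = -357)
1/(n + d(-169, 237)) = 1/(-357 + (237**2 + (-169)**2)) = 1/(-357 + (56169 + 28561)) = 1/(-357 + 84730) = 1/84373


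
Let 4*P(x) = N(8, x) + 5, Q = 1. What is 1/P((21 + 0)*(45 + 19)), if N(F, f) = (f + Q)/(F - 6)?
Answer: 8/1355 ≈ 0.0059041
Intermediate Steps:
N(F, f) = (1 + f)/(-6 + F) (N(F, f) = (f + 1)/(F - 6) = (1 + f)/(-6 + F))
P(x) = 11/8 + x/8 (P(x) = ((1 + x)/(-6 + 8) + 5)/4 = ((1 + x)/2 + 5)/4 = ((½ + x/2) + 5)/4 = (11/2 + x/2)/4 = 11/8 + x/8)
1/P((21 + 0)*(45 + 19)) = 1/(11/8 + ((21 + 0)*(45 + 19))/8) = 1/(11/8 + (21*64)/8) = 1/(11/8 + (⅛)*1344) = 1/(11/8 + 168) = 1/(1355/8) = 8/1355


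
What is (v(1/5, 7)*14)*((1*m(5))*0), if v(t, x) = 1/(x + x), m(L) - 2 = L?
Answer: 0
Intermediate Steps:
m(L) = 2 + L
v(t, x) = 1/(2*x)
(v(1/5, 7)*14)*((1*m(5))*0) = (((½)/7)*14)*((1*(2 + 5))*0) = (((½)*(⅐))*14)*((1*7)*0) = ((1/14)*14)*(7*0) = 1*0 = 0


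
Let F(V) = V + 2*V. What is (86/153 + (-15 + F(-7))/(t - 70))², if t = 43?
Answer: 84100/23409 ≈ 3.5926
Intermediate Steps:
F(V) = 3*V
(86/153 + (-15 + F(-7))/(t - 70))² = (86/153 + (-15 + 3*(-7))/(43 - 70))² = (86*(1/153) + (-15 - 21)/(-27))² = (86/153 - 36*(-1/27))² = (86/153 + 4/3)² = (290/153)² = 84100/23409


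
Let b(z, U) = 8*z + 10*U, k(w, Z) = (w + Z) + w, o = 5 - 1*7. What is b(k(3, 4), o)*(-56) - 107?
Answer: -3467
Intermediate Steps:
o = -2 (o = 5 - 7 = -2)
k(w, Z) = Z + 2*w (k(w, Z) = (Z + w) + w = Z + 2*w)
b(k(3, 4), o)*(-56) - 107 = (8*(4 + 2*3) + 10*(-2))*(-56) - 107 = (8*(4 + 6) - 20)*(-56) - 107 = (8*10 - 20)*(-56) - 107 = (80 - 20)*(-56) - 107 = 60*(-56) - 107 = -3360 - 107 = -3467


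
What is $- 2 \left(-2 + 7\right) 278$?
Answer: $-2780$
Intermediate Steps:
$- 2 \left(-2 + 7\right) 278 = \left(-2\right) 5 \cdot 278 = \left(-10\right) 278 = -2780$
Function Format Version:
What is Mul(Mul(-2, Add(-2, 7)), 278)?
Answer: -2780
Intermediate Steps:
Mul(Mul(-2, Add(-2, 7)), 278) = Mul(Mul(-2, 5), 278) = Mul(-10, 278) = -2780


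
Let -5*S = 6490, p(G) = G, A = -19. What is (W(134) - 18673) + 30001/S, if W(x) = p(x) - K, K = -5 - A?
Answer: -24111795/1298 ≈ -18576.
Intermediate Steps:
K = 14 (K = -5 - 1*(-19) = -5 + 19 = 14)
S = -1298 (S = -⅕*6490 = -1298)
W(x) = -14 + x (W(x) = x - 1*14 = x - 14 = -14 + x)
(W(134) - 18673) + 30001/S = ((-14 + 134) - 18673) + 30001/(-1298) = (120 - 18673) + 30001*(-1/1298) = -18553 - 30001/1298 = -24111795/1298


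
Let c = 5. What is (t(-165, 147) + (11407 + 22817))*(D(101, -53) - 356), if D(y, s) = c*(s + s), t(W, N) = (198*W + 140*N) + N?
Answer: -19740966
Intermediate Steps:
t(W, N) = 141*N + 198*W (t(W, N) = (140*N + 198*W) + N = 141*N + 198*W)
D(y, s) = 10*s (D(y, s) = 5*(s + s) = 5*(2*s) = 10*s)
(t(-165, 147) + (11407 + 22817))*(D(101, -53) - 356) = ((141*147 + 198*(-165)) + (11407 + 22817))*(10*(-53) - 356) = ((20727 - 32670) + 34224)*(-530 - 356) = (-11943 + 34224)*(-886) = 22281*(-886) = -19740966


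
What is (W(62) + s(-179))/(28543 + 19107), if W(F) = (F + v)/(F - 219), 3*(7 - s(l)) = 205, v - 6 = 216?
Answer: -2974/2244315 ≈ -0.0013251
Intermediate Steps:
v = 222 (v = 6 + 216 = 222)
s(l) = -184/3 (s(l) = 7 - 1/3*205 = 7 - 205/3 = -184/3)
W(F) = (222 + F)/(-219 + F) (W(F) = (F + 222)/(F - 219) = (222 + F)/(-219 + F))
(W(62) + s(-179))/(28543 + 19107) = ((222 + 62)/(-219 + 62) - 184/3)/(28543 + 19107) = (284/(-157) - 184/3)/47650 = (-1/157*284 - 184/3)*(1/47650) = (-284/157 - 184/3)*(1/47650) = -29740/471*1/47650 = -2974/2244315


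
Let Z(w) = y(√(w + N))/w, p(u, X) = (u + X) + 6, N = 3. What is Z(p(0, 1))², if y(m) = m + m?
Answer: 40/49 ≈ 0.81633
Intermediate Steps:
p(u, X) = 6 + X + u (p(u, X) = (X + u) + 6 = 6 + X + u)
y(m) = 2*m
Z(w) = 2*√(3 + w)/w (Z(w) = (2*√(w + 3))/w = (2*√(3 + w))/w = 2*√(3 + w)/w)
Z(p(0, 1))² = (2*√(3 + (6 + 1 + 0))/(6 + 1 + 0))² = (2*√(3 + 7)/7)² = (2*(⅐)*√10)² = (2*√10/7)² = 40/49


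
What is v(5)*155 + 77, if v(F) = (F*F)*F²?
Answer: 96952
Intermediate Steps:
v(F) = F⁴ (v(F) = F²*F² = F⁴)
v(5)*155 + 77 = 5⁴*155 + 77 = 625*155 + 77 = 96875 + 77 = 96952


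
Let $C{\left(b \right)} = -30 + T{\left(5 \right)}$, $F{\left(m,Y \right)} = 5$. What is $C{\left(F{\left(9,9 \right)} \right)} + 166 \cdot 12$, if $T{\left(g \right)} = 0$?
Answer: $1962$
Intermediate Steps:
$C{\left(b \right)} = -30$ ($C{\left(b \right)} = -30 + 0 = -30$)
$C{\left(F{\left(9,9 \right)} \right)} + 166 \cdot 12 = -30 + 166 \cdot 12 = -30 + 1992 = 1962$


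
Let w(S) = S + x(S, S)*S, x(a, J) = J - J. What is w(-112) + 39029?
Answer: 38917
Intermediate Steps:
x(a, J) = 0
w(S) = S (w(S) = S + 0*S = S + 0 = S)
w(-112) + 39029 = -112 + 39029 = 38917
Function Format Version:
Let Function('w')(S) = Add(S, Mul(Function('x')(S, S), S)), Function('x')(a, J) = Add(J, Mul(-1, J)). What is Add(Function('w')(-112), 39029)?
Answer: 38917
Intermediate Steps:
Function('x')(a, J) = 0
Function('w')(S) = S (Function('w')(S) = Add(S, Mul(0, S)) = Add(S, 0) = S)
Add(Function('w')(-112), 39029) = Add(-112, 39029) = 38917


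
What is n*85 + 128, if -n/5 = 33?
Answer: -13897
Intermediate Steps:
n = -165 (n = -5*33 = -165)
n*85 + 128 = -165*85 + 128 = -14025 + 128 = -13897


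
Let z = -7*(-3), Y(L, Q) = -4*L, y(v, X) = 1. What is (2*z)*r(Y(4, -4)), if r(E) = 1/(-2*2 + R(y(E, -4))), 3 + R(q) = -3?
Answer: -21/5 ≈ -4.2000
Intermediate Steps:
R(q) = -6 (R(q) = -3 - 3 = -6)
r(E) = -⅒ (r(E) = 1/(-2*2 - 6) = 1/(-4 - 6) = 1/(-10) = -⅒)
z = 21
(2*z)*r(Y(4, -4)) = (2*21)*(-⅒) = 42*(-⅒) = -21/5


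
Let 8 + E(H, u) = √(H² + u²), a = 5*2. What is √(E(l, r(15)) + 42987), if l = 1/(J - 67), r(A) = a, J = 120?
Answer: √(120728011 + 53*√280901)/53 ≈ 207.34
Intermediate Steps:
a = 10
r(A) = 10
l = 1/53 (l = 1/(120 - 67) = 1/53 ≈ 0.018868)
E(H, u) = -8 + √(H² + u²)
√(E(l, r(15)) + 42987) = √((-8 + √((1/53)² + 10²)) + 42987) = √((-8 + √(1/2809 + 100)) + 42987) = √((-8 + √(280901/2809)) + 42987) = √((-8 + √280901/53) + 42987) = √(42979 + √280901/53)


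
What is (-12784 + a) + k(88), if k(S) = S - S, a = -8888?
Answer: -21672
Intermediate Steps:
k(S) = 0
(-12784 + a) + k(88) = (-12784 - 8888) + 0 = -21672 + 0 = -21672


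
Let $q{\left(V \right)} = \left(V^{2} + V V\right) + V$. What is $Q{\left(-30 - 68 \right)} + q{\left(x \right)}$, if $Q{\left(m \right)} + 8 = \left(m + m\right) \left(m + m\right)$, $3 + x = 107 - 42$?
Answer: $46158$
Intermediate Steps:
$x = 62$ ($x = -3 + \left(107 - 42\right) = -3 + 65 = 62$)
$q{\left(V \right)} = V + 2 V^{2}$ ($q{\left(V \right)} = \left(V^{2} + V^{2}\right) + V = 2 V^{2} + V = V + 2 V^{2}$)
$Q{\left(m \right)} = -8 + 4 m^{2}$ ($Q{\left(m \right)} = -8 + \left(m + m\right) \left(m + m\right) = -8 + 2 m 2 m = -8 + 4 m^{2}$)
$Q{\left(-30 - 68 \right)} + q{\left(x \right)} = \left(-8 + 4 \left(-30 - 68\right)^{2}\right) + 62 \left(1 + 2 \cdot 62\right) = \left(-8 + 4 \left(-30 - 68\right)^{2}\right) + 62 \left(1 + 124\right) = \left(-8 + 4 \left(-98\right)^{2}\right) + 62 \cdot 125 = \left(-8 + 4 \cdot 9604\right) + 7750 = \left(-8 + 38416\right) + 7750 = 38408 + 7750 = 46158$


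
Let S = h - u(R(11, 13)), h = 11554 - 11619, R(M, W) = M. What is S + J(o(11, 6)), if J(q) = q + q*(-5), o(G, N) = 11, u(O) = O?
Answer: -120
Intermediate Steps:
h = -65
J(q) = -4*q (J(q) = q - 5*q = -4*q)
S = -76 (S = -65 - 1*11 = -65 - 11 = -76)
S + J(o(11, 6)) = -76 - 4*11 = -76 - 44 = -120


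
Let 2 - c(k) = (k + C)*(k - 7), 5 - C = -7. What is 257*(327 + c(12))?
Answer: 53713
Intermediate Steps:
C = 12 (C = 5 - 1*(-7) = 5 + 7 = 12)
c(k) = 2 - (-7 + k)*(12 + k) (c(k) = 2 - (k + 12)*(k - 7) = 2 - (12 + k)*(-7 + k) = 2 - (-7 + k)*(12 + k))
257*(327 + c(12)) = 257*(327 + (86 - 1*12² - 5*12)) = 257*(327 + (86 - 1*144 - 60)) = 257*(327 + (86 - 144 - 60)) = 257*(327 - 118) = 257*209 = 53713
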